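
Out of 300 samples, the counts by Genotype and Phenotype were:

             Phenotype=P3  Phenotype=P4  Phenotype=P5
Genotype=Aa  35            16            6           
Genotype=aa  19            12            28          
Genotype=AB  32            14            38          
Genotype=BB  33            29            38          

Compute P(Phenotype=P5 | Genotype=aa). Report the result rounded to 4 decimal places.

0.4746

Total with Genotype=aa: 19 + 12 + 28 = 59.
P(Phenotype=P5 | Genotype=aa) = 28/59 = 0.4746.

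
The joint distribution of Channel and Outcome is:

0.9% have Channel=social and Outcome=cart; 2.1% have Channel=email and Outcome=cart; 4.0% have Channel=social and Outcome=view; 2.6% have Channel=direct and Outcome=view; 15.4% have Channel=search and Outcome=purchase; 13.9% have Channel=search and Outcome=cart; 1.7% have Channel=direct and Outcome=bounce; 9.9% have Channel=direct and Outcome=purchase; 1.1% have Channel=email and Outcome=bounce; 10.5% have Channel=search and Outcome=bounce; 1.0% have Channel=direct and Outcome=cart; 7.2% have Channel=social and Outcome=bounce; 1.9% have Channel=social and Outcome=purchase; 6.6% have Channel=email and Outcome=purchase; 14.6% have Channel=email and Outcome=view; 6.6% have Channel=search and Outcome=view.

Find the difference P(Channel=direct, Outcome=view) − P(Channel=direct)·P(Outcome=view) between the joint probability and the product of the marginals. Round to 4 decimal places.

-0.0163

P(Channel=direct) = 0.017 + 0.026 + 0.010 + 0.099 = 0.152.
P(Outcome=view) = 0.146 + 0.066 + 0.040 + 0.026 = 0.278.
P(Channel=direct, Outcome=view) − P(Channel=direct)P(Outcome=view) = 0.026 − 0.152×0.278 = -0.0163.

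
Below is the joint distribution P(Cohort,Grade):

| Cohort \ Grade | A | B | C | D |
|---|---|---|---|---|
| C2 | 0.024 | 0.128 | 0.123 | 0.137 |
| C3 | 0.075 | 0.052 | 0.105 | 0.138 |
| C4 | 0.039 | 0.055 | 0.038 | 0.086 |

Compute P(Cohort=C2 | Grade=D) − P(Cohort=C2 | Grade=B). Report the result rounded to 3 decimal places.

-0.165

P(Grade=D) = 0.137 + 0.138 + 0.086 = 0.361; P(Cohort=C2 | Grade=D) = 0.137/0.361 = 0.3795.
P(Grade=B) = 0.128 + 0.052 + 0.055 = 0.235; P(Cohort=C2 | Grade=B) = 0.128/0.235 = 0.5447.
Difference = -0.165.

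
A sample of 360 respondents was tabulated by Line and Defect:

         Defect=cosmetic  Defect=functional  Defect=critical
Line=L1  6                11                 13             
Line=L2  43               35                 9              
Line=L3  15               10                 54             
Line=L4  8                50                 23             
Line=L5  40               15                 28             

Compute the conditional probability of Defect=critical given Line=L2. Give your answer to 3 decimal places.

0.103

Total with Line=L2: 43 + 35 + 9 = 87.
P(Defect=critical | Line=L2) = 9/87 = 0.103.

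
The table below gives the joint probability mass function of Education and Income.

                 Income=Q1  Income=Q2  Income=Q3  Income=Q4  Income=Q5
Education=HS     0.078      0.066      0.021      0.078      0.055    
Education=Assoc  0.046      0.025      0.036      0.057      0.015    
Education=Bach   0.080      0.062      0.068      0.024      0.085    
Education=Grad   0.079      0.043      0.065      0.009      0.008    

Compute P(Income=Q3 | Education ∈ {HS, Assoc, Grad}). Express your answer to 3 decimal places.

0.179

P(Education=HS) = 0.078 + 0.066 + 0.021 + 0.078 + 0.055 = 0.298.
P(Education=Assoc) = 0.046 + 0.025 + 0.036 + 0.057 + 0.015 = 0.179.
P(Education=Grad) = 0.079 + 0.043 + 0.065 + 0.009 + 0.008 = 0.204.
P(Education ∈ {HS, Assoc, Grad}) = 0.298 + 0.179 + 0.204 = 0.681; P(Income=Q3, Education ∈ {HS, Assoc, Grad}) = 0.021 + 0.036 + 0.065 = 0.122.
P(Income=Q3 | Education ∈ {HS, Assoc, Grad}) = 0.122/0.681 = 0.179.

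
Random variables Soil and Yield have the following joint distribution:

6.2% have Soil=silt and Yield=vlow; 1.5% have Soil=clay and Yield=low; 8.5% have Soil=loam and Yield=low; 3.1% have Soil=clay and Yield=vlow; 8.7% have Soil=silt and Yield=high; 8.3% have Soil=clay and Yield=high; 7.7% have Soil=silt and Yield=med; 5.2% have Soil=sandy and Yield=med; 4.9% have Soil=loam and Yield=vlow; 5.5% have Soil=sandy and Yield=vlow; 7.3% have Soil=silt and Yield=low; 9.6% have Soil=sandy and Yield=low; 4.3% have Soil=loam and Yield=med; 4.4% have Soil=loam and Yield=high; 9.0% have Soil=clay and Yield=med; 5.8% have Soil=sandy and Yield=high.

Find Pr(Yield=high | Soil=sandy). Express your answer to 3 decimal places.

0.222

P(Soil=sandy) = 0.055 + 0.096 + 0.052 + 0.058 = 0.261.
P(Yield=high | Soil=sandy) = 0.058/0.261 = 0.222.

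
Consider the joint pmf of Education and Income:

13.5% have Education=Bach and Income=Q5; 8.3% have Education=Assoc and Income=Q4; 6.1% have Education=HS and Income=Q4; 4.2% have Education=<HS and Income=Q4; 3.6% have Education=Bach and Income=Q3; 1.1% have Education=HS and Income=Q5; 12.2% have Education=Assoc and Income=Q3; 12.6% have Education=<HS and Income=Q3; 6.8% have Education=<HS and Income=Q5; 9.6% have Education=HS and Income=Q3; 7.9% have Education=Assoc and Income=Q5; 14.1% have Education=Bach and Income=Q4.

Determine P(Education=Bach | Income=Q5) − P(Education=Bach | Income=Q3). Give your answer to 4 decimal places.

0.3660

P(Income=Q5) = 0.068 + 0.011 + 0.079 + 0.135 = 0.293; P(Education=Bach | Income=Q5) = 0.135/0.293 = 0.46075.
P(Income=Q3) = 0.126 + 0.096 + 0.122 + 0.036 = 0.380; P(Education=Bach | Income=Q3) = 0.036/0.380 = 0.09474.
Difference = 0.3660.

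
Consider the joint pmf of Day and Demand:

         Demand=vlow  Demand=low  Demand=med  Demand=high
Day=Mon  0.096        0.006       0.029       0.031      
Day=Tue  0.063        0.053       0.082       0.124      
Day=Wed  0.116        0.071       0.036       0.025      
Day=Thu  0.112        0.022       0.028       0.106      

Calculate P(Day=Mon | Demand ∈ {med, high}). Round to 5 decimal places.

P(Demand=med) = 0.029 + 0.082 + 0.036 + 0.028 = 0.175.
P(Demand=high) = 0.031 + 0.124 + 0.025 + 0.106 = 0.286.
P(Demand ∈ {med, high}) = 0.175 + 0.286 = 0.461; P(Day=Mon, Demand ∈ {med, high}) = 0.029 + 0.031 = 0.060.
P(Day=Mon | Demand ∈ {med, high}) = 0.060/0.461 = 0.13015.

0.13015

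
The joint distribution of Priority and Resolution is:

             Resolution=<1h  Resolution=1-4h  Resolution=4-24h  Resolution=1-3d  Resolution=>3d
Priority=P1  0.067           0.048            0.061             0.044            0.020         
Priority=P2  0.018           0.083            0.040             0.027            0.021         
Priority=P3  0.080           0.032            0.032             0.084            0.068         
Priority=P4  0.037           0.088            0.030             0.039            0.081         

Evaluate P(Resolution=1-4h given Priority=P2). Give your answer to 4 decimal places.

P(Priority=P2) = 0.018 + 0.083 + 0.040 + 0.027 + 0.021 = 0.189.
P(Resolution=1-4h | Priority=P2) = 0.083/0.189 = 0.4392.

0.4392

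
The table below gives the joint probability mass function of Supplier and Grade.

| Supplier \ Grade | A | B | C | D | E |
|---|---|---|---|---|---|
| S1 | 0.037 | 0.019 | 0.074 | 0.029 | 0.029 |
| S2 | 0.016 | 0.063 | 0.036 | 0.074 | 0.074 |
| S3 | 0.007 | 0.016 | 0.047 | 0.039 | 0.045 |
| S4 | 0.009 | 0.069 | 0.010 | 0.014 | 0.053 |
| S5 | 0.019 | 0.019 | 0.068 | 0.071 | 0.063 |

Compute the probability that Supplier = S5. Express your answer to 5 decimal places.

P(Supplier=S5) = 0.019 + 0.019 + 0.068 + 0.071 + 0.063 = 0.240.

0.24000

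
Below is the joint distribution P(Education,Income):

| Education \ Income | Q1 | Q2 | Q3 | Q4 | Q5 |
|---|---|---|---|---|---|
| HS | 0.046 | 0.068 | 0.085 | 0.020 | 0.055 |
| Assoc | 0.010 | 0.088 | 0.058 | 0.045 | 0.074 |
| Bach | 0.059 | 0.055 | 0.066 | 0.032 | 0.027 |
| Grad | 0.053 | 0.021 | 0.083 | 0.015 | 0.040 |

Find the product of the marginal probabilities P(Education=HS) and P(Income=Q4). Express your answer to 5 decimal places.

0.03069

P(Education=HS) = 0.046 + 0.068 + 0.085 + 0.020 + 0.055 = 0.274.
P(Income=Q4) = 0.020 + 0.045 + 0.032 + 0.015 = 0.112.
Product: 0.274 × 0.112 = 0.03069.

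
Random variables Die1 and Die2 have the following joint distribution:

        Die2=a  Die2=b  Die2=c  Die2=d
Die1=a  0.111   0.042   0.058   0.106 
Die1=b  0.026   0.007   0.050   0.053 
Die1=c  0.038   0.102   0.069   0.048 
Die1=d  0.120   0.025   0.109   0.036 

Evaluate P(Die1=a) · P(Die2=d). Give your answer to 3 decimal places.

0.077

P(Die1=a) = 0.111 + 0.042 + 0.058 + 0.106 = 0.317.
P(Die2=d) = 0.106 + 0.053 + 0.048 + 0.036 = 0.243.
Product: 0.317 × 0.243 = 0.077.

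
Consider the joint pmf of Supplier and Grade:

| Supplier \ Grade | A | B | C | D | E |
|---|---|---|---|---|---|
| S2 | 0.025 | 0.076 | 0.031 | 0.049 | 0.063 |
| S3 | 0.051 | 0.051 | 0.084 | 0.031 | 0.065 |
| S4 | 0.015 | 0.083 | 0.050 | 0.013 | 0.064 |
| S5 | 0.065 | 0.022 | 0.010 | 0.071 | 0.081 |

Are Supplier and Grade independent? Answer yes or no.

P(Supplier=S5) = 0.249 and P(Grade=B) = 0.232, so their product is 0.05777, but P(Supplier=S5, Grade=B) = 0.022. Since these differ, Supplier and Grade are not independent.

no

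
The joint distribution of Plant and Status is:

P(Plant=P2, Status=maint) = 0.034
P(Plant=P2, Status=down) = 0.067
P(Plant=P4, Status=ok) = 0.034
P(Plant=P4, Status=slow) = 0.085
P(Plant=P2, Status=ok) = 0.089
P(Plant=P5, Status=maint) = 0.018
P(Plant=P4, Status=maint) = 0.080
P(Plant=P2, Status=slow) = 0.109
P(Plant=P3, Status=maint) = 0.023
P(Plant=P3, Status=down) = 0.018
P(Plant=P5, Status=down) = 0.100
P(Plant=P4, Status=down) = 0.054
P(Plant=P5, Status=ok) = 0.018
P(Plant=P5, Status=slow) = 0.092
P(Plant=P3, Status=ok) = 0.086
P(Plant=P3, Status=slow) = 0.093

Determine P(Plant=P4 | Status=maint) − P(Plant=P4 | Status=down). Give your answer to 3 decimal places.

P(Status=maint) = 0.034 + 0.023 + 0.080 + 0.018 = 0.155; P(Plant=P4 | Status=maint) = 0.080/0.155 = 0.5161.
P(Status=down) = 0.067 + 0.018 + 0.054 + 0.100 = 0.239; P(Plant=P4 | Status=down) = 0.054/0.239 = 0.2259.
Difference = 0.290.

0.290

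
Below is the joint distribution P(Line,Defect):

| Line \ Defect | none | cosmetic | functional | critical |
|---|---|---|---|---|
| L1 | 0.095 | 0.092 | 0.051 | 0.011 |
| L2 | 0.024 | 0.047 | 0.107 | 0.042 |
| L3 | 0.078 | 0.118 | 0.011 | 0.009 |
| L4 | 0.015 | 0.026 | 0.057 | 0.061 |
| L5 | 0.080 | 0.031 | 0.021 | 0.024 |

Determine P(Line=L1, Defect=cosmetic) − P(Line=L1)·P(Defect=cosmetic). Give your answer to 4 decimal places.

0.0138

P(Line=L1) = 0.095 + 0.092 + 0.051 + 0.011 = 0.249.
P(Defect=cosmetic) = 0.092 + 0.047 + 0.118 + 0.026 + 0.031 = 0.314.
P(Line=L1, Defect=cosmetic) − P(Line=L1)P(Defect=cosmetic) = 0.092 − 0.249×0.314 = 0.0138.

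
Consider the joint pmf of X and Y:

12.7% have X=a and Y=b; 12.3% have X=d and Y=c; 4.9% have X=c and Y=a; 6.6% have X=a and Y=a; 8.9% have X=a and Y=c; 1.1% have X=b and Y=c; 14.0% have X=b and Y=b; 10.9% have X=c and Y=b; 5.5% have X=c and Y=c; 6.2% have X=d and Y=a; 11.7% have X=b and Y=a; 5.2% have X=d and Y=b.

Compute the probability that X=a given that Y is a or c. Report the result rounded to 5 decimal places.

P(Y=a) = 0.066 + 0.117 + 0.049 + 0.062 = 0.294.
P(Y=c) = 0.089 + 0.011 + 0.055 + 0.123 = 0.278.
P(Y ∈ {a, c}) = 0.294 + 0.278 = 0.572; P(X=a, Y ∈ {a, c}) = 0.066 + 0.089 = 0.155.
P(X=a | Y ∈ {a, c}) = 0.155/0.572 = 0.27098.

0.27098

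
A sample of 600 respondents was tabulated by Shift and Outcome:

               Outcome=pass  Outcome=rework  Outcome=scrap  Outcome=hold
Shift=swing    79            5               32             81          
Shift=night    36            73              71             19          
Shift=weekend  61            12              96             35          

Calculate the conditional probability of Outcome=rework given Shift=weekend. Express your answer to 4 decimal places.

0.0588

Total with Shift=weekend: 61 + 12 + 96 + 35 = 204.
P(Outcome=rework | Shift=weekend) = 12/204 = 0.0588.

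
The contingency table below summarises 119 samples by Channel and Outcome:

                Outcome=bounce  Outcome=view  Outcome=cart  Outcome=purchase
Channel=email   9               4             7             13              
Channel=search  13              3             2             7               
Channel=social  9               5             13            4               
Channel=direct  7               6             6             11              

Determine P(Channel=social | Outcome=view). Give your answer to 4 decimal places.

0.2778

Total with Outcome=view: 4 + 3 + 5 + 6 = 18.
P(Channel=social | Outcome=view) = 5/18 = 0.2778.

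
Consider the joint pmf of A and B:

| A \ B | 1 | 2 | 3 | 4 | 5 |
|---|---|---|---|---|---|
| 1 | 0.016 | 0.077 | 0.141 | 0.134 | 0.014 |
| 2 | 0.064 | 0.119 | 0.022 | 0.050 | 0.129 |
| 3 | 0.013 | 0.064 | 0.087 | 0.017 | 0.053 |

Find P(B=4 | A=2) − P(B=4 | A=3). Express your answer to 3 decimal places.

P(A=2) = 0.064 + 0.119 + 0.022 + 0.050 + 0.129 = 0.384; P(B=4 | A=2) = 0.050/0.384 = 0.1302.
P(A=3) = 0.013 + 0.064 + 0.087 + 0.017 + 0.053 = 0.234; P(B=4 | A=3) = 0.017/0.234 = 0.0726.
Difference = 0.058.

0.058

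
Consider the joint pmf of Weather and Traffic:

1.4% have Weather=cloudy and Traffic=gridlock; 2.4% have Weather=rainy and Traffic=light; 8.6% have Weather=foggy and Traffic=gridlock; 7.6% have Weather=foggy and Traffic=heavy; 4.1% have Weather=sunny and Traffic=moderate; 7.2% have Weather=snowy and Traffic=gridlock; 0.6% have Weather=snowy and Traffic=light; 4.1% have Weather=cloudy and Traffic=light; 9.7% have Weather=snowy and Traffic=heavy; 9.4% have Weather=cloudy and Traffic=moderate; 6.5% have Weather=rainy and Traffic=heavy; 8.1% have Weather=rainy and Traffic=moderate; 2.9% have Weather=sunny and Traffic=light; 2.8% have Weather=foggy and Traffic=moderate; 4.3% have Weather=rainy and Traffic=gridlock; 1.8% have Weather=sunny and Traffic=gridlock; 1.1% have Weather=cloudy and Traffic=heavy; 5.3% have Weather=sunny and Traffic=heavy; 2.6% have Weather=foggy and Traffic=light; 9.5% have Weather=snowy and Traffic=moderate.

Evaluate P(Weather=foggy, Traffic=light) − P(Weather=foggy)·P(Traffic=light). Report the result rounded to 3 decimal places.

P(Weather=foggy) = 0.026 + 0.028 + 0.076 + 0.086 = 0.216.
P(Traffic=light) = 0.029 + 0.041 + 0.024 + 0.006 + 0.026 = 0.126.
P(Weather=foggy, Traffic=light) − P(Weather=foggy)P(Traffic=light) = 0.026 − 0.216×0.126 = -0.001.

-0.001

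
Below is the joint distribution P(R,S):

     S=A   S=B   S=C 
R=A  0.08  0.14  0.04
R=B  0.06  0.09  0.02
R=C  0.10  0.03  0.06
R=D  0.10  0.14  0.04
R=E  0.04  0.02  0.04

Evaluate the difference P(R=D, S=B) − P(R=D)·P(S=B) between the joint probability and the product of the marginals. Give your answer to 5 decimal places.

0.02240

P(R=D) = 0.10 + 0.14 + 0.04 = 0.28.
P(S=B) = 0.14 + 0.09 + 0.03 + 0.14 + 0.02 = 0.42.
P(R=D, S=B) − P(R=D)P(S=B) = 0.14 − 0.28×0.42 = 0.02240.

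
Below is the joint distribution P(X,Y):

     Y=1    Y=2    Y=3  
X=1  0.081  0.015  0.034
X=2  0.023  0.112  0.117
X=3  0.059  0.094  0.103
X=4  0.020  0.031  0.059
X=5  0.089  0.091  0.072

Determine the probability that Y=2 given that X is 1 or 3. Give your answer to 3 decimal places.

P(X=1) = 0.081 + 0.015 + 0.034 = 0.130.
P(X=3) = 0.059 + 0.094 + 0.103 = 0.256.
P(X ∈ {1, 3}) = 0.130 + 0.256 = 0.386; P(Y=2, X ∈ {1, 3}) = 0.015 + 0.094 = 0.109.
P(Y=2 | X ∈ {1, 3}) = 0.109/0.386 = 0.282.

0.282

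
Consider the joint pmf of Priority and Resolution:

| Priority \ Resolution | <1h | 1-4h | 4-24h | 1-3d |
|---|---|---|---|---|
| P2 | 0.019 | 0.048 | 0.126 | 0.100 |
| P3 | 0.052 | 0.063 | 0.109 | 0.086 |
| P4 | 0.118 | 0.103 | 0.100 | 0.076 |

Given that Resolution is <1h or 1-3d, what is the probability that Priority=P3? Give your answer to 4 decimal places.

P(Resolution=<1h) = 0.019 + 0.052 + 0.118 = 0.189.
P(Resolution=1-3d) = 0.100 + 0.086 + 0.076 = 0.262.
P(Resolution ∈ {<1h, 1-3d}) = 0.189 + 0.262 = 0.451; P(Priority=P3, Resolution ∈ {<1h, 1-3d}) = 0.052 + 0.086 = 0.138.
P(Priority=P3 | Resolution ∈ {<1h, 1-3d}) = 0.138/0.451 = 0.3060.

0.3060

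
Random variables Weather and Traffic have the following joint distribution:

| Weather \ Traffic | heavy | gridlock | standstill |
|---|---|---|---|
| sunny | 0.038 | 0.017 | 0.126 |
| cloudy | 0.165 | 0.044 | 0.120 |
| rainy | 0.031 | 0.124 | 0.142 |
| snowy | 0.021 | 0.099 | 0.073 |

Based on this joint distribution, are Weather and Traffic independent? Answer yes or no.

no

P(Weather=cloudy) = 0.329 and P(Traffic=heavy) = 0.255, so their product is 0.08390, but P(Weather=cloudy, Traffic=heavy) = 0.165. Since these differ, Weather and Traffic are not independent.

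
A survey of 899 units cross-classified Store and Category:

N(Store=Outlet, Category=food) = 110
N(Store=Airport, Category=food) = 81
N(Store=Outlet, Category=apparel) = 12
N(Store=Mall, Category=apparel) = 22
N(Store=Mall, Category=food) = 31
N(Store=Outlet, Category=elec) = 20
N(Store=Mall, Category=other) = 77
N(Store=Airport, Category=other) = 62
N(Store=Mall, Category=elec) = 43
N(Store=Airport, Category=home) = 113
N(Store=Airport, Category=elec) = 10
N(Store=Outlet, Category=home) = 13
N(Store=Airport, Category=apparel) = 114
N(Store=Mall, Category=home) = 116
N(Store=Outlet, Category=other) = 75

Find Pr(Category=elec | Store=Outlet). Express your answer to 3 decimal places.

0.087

Total with Store=Outlet: 110 + 12 + 20 + 13 + 75 = 230.
P(Category=elec | Store=Outlet) = 20/230 = 0.087.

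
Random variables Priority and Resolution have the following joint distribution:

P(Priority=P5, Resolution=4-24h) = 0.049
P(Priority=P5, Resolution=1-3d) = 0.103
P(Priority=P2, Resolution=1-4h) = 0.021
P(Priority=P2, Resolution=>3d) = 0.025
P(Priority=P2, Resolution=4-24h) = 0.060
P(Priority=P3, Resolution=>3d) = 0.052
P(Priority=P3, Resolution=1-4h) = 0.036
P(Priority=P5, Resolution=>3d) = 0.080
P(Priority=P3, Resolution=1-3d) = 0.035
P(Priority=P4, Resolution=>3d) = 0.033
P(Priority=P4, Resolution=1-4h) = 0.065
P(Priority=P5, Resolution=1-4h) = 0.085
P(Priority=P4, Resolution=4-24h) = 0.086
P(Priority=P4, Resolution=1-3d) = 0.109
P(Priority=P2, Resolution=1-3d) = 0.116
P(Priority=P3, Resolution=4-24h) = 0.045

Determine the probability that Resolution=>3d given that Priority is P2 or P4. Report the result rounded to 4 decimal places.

P(Priority=P2) = 0.021 + 0.060 + 0.116 + 0.025 = 0.222.
P(Priority=P4) = 0.065 + 0.086 + 0.109 + 0.033 = 0.293.
P(Priority ∈ {P2, P4}) = 0.222 + 0.293 = 0.515; P(Resolution=>3d, Priority ∈ {P2, P4}) = 0.025 + 0.033 = 0.058.
P(Resolution=>3d | Priority ∈ {P2, P4}) = 0.058/0.515 = 0.1126.

0.1126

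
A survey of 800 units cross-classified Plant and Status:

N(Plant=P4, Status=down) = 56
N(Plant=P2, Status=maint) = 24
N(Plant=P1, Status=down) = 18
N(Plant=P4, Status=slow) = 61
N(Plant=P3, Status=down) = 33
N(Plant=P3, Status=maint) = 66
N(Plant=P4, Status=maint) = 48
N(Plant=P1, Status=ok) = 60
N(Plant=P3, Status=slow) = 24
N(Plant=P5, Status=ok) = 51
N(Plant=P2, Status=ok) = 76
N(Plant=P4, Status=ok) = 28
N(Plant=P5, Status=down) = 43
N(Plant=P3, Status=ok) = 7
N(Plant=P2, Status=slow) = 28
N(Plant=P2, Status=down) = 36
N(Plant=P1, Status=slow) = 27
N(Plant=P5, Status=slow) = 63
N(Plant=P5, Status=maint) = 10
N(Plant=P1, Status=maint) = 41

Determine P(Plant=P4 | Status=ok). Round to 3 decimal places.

0.126

Total with Status=ok: 60 + 76 + 7 + 28 + 51 = 222.
P(Plant=P4 | Status=ok) = 28/222 = 0.126.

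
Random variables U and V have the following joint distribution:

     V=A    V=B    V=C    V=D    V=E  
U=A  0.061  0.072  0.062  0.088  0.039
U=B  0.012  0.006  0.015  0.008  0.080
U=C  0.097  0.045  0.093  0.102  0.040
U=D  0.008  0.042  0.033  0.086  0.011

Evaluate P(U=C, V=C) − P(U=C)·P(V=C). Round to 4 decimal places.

0.0165

P(U=C) = 0.097 + 0.045 + 0.093 + 0.102 + 0.040 = 0.377.
P(V=C) = 0.062 + 0.015 + 0.093 + 0.033 = 0.203.
P(U=C, V=C) − P(U=C)P(V=C) = 0.093 − 0.377×0.203 = 0.0165.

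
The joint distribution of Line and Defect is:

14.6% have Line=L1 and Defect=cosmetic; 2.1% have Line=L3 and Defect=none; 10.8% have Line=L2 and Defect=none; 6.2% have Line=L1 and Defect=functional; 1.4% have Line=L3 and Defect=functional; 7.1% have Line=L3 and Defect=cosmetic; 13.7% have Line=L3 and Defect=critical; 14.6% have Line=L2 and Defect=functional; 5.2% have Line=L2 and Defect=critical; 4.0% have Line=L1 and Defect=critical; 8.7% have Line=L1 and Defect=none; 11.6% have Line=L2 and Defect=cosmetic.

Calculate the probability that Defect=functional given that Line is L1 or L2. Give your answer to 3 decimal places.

0.275

P(Line=L1) = 0.087 + 0.146 + 0.062 + 0.040 = 0.335.
P(Line=L2) = 0.108 + 0.116 + 0.146 + 0.052 = 0.422.
P(Line ∈ {L1, L2}) = 0.335 + 0.422 = 0.757; P(Defect=functional, Line ∈ {L1, L2}) = 0.062 + 0.146 = 0.208.
P(Defect=functional | Line ∈ {L1, L2}) = 0.208/0.757 = 0.275.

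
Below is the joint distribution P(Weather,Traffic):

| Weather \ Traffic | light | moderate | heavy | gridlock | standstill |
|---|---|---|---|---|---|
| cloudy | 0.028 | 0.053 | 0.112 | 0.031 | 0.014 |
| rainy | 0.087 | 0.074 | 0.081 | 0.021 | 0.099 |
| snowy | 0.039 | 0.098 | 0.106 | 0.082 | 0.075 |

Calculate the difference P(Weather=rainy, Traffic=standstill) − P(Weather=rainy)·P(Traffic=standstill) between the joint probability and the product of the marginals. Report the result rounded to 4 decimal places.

P(Weather=rainy) = 0.087 + 0.074 + 0.081 + 0.021 + 0.099 = 0.362.
P(Traffic=standstill) = 0.014 + 0.099 + 0.075 = 0.188.
P(Weather=rainy, Traffic=standstill) − P(Weather=rainy)P(Traffic=standstill) = 0.099 − 0.362×0.188 = 0.0309.

0.0309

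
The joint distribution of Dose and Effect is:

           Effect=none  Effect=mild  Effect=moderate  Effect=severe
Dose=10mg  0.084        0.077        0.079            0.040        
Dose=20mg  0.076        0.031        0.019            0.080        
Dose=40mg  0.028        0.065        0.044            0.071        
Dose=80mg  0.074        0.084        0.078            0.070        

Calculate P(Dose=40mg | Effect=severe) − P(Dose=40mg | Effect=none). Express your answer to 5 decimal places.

P(Effect=severe) = 0.040 + 0.080 + 0.071 + 0.070 = 0.261; P(Dose=40mg | Effect=severe) = 0.071/0.261 = 0.272031.
P(Effect=none) = 0.084 + 0.076 + 0.028 + 0.074 = 0.262; P(Dose=40mg | Effect=none) = 0.028/0.262 = 0.106870.
Difference = 0.16516.

0.16516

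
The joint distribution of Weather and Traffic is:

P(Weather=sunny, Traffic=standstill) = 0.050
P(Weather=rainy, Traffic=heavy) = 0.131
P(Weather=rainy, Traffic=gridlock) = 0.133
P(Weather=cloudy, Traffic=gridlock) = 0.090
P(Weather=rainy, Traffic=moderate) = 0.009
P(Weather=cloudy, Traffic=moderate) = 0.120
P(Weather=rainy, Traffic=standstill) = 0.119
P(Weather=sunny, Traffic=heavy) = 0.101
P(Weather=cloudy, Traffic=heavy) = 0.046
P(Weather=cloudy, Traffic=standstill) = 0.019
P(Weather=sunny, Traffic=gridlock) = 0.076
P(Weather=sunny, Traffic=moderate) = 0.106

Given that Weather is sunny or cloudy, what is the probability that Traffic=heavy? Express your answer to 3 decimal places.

P(Weather=sunny) = 0.106 + 0.101 + 0.076 + 0.050 = 0.333.
P(Weather=cloudy) = 0.120 + 0.046 + 0.090 + 0.019 = 0.275.
P(Weather ∈ {sunny, cloudy}) = 0.333 + 0.275 = 0.608; P(Traffic=heavy, Weather ∈ {sunny, cloudy}) = 0.101 + 0.046 = 0.147.
P(Traffic=heavy | Weather ∈ {sunny, cloudy}) = 0.147/0.608 = 0.242.

0.242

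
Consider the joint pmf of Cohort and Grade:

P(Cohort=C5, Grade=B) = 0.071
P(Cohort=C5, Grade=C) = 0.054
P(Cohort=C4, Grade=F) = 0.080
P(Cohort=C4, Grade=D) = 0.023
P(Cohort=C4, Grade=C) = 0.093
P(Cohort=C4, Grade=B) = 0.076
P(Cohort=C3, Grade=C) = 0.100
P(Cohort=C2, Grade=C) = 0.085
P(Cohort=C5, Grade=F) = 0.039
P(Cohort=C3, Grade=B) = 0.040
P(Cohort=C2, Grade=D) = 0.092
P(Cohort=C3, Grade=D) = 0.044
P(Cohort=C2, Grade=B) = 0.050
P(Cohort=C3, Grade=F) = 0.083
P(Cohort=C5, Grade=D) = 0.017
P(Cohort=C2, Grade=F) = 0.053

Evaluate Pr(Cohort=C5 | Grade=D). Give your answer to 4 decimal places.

0.0966

P(Grade=D) = 0.092 + 0.044 + 0.023 + 0.017 = 0.176.
P(Cohort=C5 | Grade=D) = 0.017/0.176 = 0.0966.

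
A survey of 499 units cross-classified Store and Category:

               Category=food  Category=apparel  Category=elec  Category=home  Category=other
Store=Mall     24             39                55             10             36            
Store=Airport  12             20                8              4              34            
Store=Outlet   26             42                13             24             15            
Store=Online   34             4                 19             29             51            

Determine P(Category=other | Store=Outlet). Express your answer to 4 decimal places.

Total with Store=Outlet: 26 + 42 + 13 + 24 + 15 = 120.
P(Category=other | Store=Outlet) = 15/120 = 0.1250.

0.1250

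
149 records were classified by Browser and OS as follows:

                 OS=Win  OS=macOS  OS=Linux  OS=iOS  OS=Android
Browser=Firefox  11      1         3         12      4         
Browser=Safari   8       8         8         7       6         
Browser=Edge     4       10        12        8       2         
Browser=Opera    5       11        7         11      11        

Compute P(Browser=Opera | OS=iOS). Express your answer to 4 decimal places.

Total with OS=iOS: 12 + 7 + 8 + 11 = 38.
P(Browser=Opera | OS=iOS) = 11/38 = 0.2895.

0.2895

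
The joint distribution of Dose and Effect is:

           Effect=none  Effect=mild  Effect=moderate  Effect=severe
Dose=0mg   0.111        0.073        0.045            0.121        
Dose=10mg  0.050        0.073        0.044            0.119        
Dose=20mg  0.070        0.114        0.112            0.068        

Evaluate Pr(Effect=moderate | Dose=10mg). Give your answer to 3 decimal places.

P(Dose=10mg) = 0.050 + 0.073 + 0.044 + 0.119 = 0.286.
P(Effect=moderate | Dose=10mg) = 0.044/0.286 = 0.154.

0.154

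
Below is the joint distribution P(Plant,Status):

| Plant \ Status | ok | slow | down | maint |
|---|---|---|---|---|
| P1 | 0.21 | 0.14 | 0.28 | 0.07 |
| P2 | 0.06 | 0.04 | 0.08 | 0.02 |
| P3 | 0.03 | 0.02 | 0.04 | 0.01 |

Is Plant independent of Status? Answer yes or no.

Every cell satisfies P(Plant,Status) = P(Plant)·P(Status). For instance P(Plant=P1) = 0.70, P(Status=maint) = 0.10, and 0.70×0.10 = 0.07 matches the joint entry. So Plant and Status are independent.

yes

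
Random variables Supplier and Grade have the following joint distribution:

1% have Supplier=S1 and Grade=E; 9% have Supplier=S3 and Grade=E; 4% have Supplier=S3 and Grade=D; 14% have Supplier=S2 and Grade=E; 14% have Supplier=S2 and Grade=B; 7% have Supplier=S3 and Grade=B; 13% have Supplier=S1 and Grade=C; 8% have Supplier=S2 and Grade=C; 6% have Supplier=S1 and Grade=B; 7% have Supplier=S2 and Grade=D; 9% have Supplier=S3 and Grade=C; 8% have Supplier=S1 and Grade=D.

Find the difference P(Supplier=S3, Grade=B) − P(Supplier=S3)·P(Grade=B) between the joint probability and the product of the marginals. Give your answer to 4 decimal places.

-0.0083

P(Supplier=S3) = 0.07 + 0.09 + 0.04 + 0.09 = 0.29.
P(Grade=B) = 0.06 + 0.14 + 0.07 = 0.27.
P(Supplier=S3, Grade=B) − P(Supplier=S3)P(Grade=B) = 0.07 − 0.29×0.27 = -0.0083.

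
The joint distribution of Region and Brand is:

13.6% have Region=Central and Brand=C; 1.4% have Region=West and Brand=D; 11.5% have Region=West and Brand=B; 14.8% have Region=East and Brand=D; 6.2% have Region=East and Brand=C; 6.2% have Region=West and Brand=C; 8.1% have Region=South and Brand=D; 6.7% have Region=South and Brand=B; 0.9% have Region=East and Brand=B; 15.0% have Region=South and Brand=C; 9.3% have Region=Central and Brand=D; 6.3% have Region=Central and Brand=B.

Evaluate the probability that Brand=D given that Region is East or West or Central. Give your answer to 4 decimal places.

P(Region=East) = 0.009 + 0.062 + 0.148 = 0.219.
P(Region=West) = 0.115 + 0.062 + 0.014 = 0.191.
P(Region=Central) = 0.063 + 0.136 + 0.093 = 0.292.
P(Region ∈ {East, West, Central}) = 0.219 + 0.191 + 0.292 = 0.702; P(Brand=D, Region ∈ {East, West, Central}) = 0.148 + 0.014 + 0.093 = 0.255.
P(Brand=D | Region ∈ {East, West, Central}) = 0.255/0.702 = 0.3632.

0.3632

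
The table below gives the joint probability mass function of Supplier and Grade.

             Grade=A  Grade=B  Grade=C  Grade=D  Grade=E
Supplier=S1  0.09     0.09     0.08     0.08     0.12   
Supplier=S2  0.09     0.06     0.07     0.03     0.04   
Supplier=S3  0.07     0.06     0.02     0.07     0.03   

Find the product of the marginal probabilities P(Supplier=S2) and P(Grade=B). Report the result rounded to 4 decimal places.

0.0609

P(Supplier=S2) = 0.09 + 0.06 + 0.07 + 0.03 + 0.04 = 0.29.
P(Grade=B) = 0.09 + 0.06 + 0.06 = 0.21.
Product: 0.29 × 0.21 = 0.0609.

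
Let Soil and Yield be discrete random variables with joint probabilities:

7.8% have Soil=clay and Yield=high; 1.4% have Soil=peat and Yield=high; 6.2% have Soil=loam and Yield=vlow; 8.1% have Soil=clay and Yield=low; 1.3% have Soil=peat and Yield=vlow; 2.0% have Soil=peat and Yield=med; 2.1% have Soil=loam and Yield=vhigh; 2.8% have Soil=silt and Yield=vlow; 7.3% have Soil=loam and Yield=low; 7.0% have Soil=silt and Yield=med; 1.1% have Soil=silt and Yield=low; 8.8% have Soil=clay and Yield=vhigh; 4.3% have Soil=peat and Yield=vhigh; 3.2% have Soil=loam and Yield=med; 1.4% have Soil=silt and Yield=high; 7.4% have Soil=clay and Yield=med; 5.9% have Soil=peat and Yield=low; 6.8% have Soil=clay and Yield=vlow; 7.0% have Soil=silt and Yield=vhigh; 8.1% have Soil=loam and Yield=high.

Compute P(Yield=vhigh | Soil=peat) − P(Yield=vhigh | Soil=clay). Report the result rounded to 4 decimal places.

P(Soil=peat) = 0.013 + 0.059 + 0.020 + 0.014 + 0.043 = 0.149; P(Yield=vhigh | Soil=peat) = 0.043/0.149 = 0.28859.
P(Soil=clay) = 0.068 + 0.081 + 0.074 + 0.078 + 0.088 = 0.389; P(Yield=vhigh | Soil=clay) = 0.088/0.389 = 0.22622.
Difference = 0.0624.

0.0624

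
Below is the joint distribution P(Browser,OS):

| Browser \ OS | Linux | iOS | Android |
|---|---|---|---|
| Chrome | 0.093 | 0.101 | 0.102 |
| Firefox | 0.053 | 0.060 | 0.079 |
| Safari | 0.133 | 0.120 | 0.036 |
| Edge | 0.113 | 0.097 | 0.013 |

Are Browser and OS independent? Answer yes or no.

no

P(Browser=Edge) = 0.223 and P(OS=Android) = 0.230, so their product is 0.05129, but P(Browser=Edge, OS=Android) = 0.013. Since these differ, Browser and OS are not independent.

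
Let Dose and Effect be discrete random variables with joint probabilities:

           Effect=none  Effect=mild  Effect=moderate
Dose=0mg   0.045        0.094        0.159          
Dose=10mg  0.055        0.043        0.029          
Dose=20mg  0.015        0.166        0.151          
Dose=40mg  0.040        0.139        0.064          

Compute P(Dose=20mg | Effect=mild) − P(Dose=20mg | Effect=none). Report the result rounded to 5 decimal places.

0.27879

P(Effect=mild) = 0.094 + 0.043 + 0.166 + 0.139 = 0.442; P(Dose=20mg | Effect=mild) = 0.166/0.442 = 0.375566.
P(Effect=none) = 0.045 + 0.055 + 0.015 + 0.040 = 0.155; P(Dose=20mg | Effect=none) = 0.015/0.155 = 0.096774.
Difference = 0.27879.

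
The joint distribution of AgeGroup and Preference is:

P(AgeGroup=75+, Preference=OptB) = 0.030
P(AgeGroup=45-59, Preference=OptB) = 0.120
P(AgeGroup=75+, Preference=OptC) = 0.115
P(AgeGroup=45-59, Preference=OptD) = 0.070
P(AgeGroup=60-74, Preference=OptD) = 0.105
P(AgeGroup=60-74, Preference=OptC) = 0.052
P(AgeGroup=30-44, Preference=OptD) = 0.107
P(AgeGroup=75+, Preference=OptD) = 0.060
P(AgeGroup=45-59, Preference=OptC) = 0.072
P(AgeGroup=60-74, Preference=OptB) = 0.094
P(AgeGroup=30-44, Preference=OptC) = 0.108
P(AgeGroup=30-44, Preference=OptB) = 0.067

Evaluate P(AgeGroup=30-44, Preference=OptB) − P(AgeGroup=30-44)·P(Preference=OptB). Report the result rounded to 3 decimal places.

-0.021

P(AgeGroup=30-44) = 0.067 + 0.108 + 0.107 = 0.282.
P(Preference=OptB) = 0.067 + 0.120 + 0.094 + 0.030 = 0.311.
P(AgeGroup=30-44, Preference=OptB) − P(AgeGroup=30-44)P(Preference=OptB) = 0.067 − 0.282×0.311 = -0.021.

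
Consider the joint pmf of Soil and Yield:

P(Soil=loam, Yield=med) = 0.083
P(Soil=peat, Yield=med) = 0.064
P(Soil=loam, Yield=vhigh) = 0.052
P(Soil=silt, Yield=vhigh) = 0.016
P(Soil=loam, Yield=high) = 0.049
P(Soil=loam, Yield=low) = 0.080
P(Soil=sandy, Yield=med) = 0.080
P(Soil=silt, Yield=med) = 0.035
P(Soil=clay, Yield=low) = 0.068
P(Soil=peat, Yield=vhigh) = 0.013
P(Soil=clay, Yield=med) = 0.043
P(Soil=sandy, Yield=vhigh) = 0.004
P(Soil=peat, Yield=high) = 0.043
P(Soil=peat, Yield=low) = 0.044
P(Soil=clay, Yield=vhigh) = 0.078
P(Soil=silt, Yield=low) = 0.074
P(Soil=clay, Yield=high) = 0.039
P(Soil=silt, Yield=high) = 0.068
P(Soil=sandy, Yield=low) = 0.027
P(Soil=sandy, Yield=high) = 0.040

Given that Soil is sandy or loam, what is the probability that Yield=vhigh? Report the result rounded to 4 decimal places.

0.1349

P(Soil=sandy) = 0.027 + 0.080 + 0.040 + 0.004 = 0.151.
P(Soil=loam) = 0.080 + 0.083 + 0.049 + 0.052 = 0.264.
P(Soil ∈ {sandy, loam}) = 0.151 + 0.264 = 0.415; P(Yield=vhigh, Soil ∈ {sandy, loam}) = 0.004 + 0.052 = 0.056.
P(Yield=vhigh | Soil ∈ {sandy, loam}) = 0.056/0.415 = 0.1349.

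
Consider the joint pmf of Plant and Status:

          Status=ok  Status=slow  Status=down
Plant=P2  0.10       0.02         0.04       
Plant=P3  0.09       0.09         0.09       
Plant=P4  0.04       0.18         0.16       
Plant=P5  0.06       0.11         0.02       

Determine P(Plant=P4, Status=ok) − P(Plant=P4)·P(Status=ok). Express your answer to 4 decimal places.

-0.0702

P(Plant=P4) = 0.04 + 0.18 + 0.16 = 0.38.
P(Status=ok) = 0.10 + 0.09 + 0.04 + 0.06 = 0.29.
P(Plant=P4, Status=ok) − P(Plant=P4)P(Status=ok) = 0.04 − 0.38×0.29 = -0.0702.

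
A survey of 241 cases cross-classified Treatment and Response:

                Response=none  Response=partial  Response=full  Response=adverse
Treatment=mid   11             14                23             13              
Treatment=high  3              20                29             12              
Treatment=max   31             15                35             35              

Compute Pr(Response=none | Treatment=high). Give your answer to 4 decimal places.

Total with Treatment=high: 3 + 20 + 29 + 12 = 64.
P(Response=none | Treatment=high) = 3/64 = 0.0469.

0.0469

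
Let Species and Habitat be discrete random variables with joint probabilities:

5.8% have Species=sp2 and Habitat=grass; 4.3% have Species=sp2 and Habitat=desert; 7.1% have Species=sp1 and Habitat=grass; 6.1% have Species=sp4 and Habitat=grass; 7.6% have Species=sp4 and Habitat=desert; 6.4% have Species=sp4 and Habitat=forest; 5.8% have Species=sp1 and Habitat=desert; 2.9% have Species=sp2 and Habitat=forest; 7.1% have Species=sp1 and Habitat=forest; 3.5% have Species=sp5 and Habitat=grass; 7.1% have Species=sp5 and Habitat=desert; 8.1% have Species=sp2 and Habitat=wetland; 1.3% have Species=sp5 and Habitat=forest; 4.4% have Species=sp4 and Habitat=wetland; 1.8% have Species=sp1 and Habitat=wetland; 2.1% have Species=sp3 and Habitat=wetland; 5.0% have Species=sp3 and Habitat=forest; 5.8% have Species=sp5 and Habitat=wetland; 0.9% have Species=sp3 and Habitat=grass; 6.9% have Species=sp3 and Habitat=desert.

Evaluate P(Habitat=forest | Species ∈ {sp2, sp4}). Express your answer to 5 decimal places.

0.20395

P(Species=sp2) = 0.029 + 0.058 + 0.081 + 0.043 = 0.211.
P(Species=sp4) = 0.064 + 0.061 + 0.044 + 0.076 = 0.245.
P(Species ∈ {sp2, sp4}) = 0.211 + 0.245 = 0.456; P(Habitat=forest, Species ∈ {sp2, sp4}) = 0.029 + 0.064 = 0.093.
P(Habitat=forest | Species ∈ {sp2, sp4}) = 0.093/0.456 = 0.20395.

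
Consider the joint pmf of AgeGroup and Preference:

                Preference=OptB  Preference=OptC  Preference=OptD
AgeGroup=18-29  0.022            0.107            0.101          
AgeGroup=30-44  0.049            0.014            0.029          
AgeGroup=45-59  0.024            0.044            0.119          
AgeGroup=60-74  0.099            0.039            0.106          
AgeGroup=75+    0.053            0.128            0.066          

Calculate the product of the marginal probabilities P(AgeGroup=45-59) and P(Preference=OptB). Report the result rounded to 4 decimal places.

0.0462

P(AgeGroup=45-59) = 0.024 + 0.044 + 0.119 = 0.187.
P(Preference=OptB) = 0.022 + 0.049 + 0.024 + 0.099 + 0.053 = 0.247.
Product: 0.187 × 0.247 = 0.0462.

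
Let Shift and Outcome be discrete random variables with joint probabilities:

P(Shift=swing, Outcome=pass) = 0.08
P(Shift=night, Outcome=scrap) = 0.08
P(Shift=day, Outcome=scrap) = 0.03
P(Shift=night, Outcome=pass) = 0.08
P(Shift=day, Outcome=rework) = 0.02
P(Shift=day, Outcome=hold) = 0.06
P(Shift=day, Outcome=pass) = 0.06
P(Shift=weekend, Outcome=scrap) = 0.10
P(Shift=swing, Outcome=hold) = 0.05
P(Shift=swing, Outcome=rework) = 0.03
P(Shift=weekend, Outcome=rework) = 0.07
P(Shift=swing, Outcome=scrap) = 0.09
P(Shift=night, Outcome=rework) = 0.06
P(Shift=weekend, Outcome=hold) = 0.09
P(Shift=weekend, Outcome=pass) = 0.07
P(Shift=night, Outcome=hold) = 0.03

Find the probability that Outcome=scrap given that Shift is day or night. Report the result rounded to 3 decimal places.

0.262

P(Shift=day) = 0.06 + 0.02 + 0.03 + 0.06 = 0.17.
P(Shift=night) = 0.08 + 0.06 + 0.08 + 0.03 = 0.25.
P(Shift ∈ {day, night}) = 0.17 + 0.25 = 0.42; P(Outcome=scrap, Shift ∈ {day, night}) = 0.03 + 0.08 = 0.11.
P(Outcome=scrap | Shift ∈ {day, night}) = 0.11/0.42 = 0.262.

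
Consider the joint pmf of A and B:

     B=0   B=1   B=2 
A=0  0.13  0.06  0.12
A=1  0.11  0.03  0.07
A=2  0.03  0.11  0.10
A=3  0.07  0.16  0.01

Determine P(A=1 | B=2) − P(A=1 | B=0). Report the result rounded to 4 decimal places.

-0.0902

P(B=2) = 0.12 + 0.07 + 0.10 + 0.01 = 0.30; P(A=1 | B=2) = 0.07/0.30 = 0.23333.
P(B=0) = 0.13 + 0.11 + 0.03 + 0.07 = 0.34; P(A=1 | B=0) = 0.11/0.34 = 0.32353.
Difference = -0.0902.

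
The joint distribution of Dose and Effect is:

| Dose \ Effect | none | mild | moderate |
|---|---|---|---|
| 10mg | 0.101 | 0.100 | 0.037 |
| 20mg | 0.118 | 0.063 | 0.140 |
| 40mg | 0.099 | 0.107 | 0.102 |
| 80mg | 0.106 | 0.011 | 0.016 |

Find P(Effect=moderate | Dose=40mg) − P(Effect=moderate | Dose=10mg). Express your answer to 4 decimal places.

0.1757

P(Dose=40mg) = 0.099 + 0.107 + 0.102 = 0.308; P(Effect=moderate | Dose=40mg) = 0.102/0.308 = 0.33117.
P(Dose=10mg) = 0.101 + 0.100 + 0.037 = 0.238; P(Effect=moderate | Dose=10mg) = 0.037/0.238 = 0.15546.
Difference = 0.1757.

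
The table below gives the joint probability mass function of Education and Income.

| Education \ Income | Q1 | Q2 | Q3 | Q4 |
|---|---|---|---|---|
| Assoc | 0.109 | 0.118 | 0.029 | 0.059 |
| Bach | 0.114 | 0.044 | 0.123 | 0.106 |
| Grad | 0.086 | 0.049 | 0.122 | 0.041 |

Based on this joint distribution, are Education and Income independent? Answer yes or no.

no

P(Education=Assoc) = 0.315 and P(Income=Q3) = 0.274, so their product is 0.08631, but P(Education=Assoc, Income=Q3) = 0.029. Since these differ, Education and Income are not independent.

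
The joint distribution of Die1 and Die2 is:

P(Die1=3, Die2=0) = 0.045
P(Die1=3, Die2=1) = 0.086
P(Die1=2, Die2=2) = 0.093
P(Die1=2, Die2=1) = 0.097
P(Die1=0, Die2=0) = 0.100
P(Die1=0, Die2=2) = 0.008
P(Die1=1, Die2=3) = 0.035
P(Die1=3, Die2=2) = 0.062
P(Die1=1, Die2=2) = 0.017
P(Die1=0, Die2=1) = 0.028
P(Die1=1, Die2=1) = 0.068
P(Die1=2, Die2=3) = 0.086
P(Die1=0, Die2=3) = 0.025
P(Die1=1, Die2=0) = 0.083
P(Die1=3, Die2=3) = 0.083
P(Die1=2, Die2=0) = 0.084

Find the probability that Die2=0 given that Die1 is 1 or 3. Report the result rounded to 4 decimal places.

P(Die1=1) = 0.083 + 0.068 + 0.017 + 0.035 = 0.203.
P(Die1=3) = 0.045 + 0.086 + 0.062 + 0.083 = 0.276.
P(Die1 ∈ {1, 3}) = 0.203 + 0.276 = 0.479; P(Die2=0, Die1 ∈ {1, 3}) = 0.083 + 0.045 = 0.128.
P(Die2=0 | Die1 ∈ {1, 3}) = 0.128/0.479 = 0.2672.

0.2672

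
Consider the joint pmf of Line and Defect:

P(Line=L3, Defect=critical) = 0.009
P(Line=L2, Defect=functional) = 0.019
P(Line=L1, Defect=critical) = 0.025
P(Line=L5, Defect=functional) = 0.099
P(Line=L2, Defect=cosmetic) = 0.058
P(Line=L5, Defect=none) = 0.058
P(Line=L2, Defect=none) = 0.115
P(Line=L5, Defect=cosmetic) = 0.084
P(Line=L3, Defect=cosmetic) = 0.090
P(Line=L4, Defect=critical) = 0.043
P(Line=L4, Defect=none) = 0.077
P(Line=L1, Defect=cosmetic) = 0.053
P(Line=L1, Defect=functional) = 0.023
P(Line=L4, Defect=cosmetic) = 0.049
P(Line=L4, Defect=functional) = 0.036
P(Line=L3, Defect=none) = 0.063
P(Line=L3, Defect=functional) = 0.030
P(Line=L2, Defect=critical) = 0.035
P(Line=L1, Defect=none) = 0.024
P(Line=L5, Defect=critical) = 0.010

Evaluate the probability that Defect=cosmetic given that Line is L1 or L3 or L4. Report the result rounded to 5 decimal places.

0.36782

P(Line=L1) = 0.024 + 0.053 + 0.023 + 0.025 = 0.125.
P(Line=L3) = 0.063 + 0.090 + 0.030 + 0.009 = 0.192.
P(Line=L4) = 0.077 + 0.049 + 0.036 + 0.043 = 0.205.
P(Line ∈ {L1, L3, L4}) = 0.125 + 0.192 + 0.205 = 0.522; P(Defect=cosmetic, Line ∈ {L1, L3, L4}) = 0.053 + 0.090 + 0.049 = 0.192.
P(Defect=cosmetic | Line ∈ {L1, L3, L4}) = 0.192/0.522 = 0.36782.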